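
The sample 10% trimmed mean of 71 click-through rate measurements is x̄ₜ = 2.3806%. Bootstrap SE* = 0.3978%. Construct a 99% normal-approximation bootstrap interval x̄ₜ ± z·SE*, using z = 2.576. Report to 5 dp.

(1.35587, 3.40533)

Margin = 2.576 × 0.3978 = 1.024733
Interval: 2.3806 ± 1.024733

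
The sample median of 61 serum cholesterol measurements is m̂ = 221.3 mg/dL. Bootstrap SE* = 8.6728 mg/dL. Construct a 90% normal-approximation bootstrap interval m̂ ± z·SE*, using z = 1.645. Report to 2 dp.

Margin = 1.645 × 8.6728 = 14.267
Interval: 221.3 ± 14.267

(207.03, 235.57)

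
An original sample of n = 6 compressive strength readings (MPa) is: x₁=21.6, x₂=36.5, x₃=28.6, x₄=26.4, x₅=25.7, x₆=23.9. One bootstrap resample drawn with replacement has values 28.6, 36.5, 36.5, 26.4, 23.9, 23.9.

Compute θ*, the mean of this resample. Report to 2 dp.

Mean = (28.6 + 36.5 + 36.5 + 26.4 + 23.9 + 23.9) / 6 = 175.80 / 6 = 29.30

θ* = 29.30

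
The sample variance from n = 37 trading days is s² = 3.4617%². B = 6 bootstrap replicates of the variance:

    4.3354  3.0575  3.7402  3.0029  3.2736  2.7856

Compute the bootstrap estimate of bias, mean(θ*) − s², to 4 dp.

bias = −0.0958

mean(θ*) = (4.3354 + 3.0575 + 3.7402 + 3.0029 + 3.2736 + 2.7856) / 6 = 3.36587
bias = 3.36587 − 3.4617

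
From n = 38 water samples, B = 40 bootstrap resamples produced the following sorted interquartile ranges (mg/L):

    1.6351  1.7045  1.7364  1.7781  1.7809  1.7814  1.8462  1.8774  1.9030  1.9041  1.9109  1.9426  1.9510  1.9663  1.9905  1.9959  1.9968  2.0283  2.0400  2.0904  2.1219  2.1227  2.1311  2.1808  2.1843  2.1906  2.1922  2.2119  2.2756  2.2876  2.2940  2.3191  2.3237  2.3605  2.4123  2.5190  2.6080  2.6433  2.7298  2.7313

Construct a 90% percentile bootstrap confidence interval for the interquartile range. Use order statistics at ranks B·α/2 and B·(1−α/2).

α = 0.10; lower rank = 40 × 0.050 = 2; upper rank = 40 × 0.950 = 38.
The 2nd smallest replicate is 1.7045; the 38th is 2.6433.

(1.7045, 2.6433)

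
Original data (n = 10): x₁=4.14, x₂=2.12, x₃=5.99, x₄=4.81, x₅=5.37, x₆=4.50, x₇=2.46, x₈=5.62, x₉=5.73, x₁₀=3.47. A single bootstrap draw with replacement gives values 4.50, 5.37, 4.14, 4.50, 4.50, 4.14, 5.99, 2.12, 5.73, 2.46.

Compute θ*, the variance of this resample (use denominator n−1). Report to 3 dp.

Mean = 4.3450; sum of squared deviations = 14.3349
s² = 14.3349 / 9 = 1.5928

θ* = 1.593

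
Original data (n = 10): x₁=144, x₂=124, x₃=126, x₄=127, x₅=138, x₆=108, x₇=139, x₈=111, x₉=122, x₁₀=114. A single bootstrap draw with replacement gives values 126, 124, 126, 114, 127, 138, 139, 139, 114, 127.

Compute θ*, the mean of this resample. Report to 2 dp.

Mean = (126 + 124 + 126 + 114 + 127 + 138 + 139 + 139 + 114 + 127) / 10 = 1274.0 / 10 = 127.40

θ* = 127.40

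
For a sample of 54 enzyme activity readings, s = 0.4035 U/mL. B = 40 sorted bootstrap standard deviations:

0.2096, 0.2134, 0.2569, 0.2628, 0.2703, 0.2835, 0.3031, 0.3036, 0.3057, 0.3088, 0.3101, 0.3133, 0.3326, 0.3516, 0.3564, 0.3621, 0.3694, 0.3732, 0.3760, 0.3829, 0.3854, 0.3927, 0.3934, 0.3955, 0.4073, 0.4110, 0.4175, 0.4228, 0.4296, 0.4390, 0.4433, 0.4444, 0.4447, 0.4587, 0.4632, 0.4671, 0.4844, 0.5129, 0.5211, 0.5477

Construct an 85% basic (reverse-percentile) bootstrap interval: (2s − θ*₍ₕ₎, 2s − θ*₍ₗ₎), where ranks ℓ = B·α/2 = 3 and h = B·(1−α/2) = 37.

Percentile endpoints at ranks 3 and 37: θ*₍3₎ = 0.2569, θ*₍37₎ = 0.4844.
Basic interval reflects these around s:
  lower = 2 × 0.4035 − 0.4844 = 0.3226
  upper = 2 × 0.4035 − 0.2569 = 0.5501

(0.3226, 0.5501)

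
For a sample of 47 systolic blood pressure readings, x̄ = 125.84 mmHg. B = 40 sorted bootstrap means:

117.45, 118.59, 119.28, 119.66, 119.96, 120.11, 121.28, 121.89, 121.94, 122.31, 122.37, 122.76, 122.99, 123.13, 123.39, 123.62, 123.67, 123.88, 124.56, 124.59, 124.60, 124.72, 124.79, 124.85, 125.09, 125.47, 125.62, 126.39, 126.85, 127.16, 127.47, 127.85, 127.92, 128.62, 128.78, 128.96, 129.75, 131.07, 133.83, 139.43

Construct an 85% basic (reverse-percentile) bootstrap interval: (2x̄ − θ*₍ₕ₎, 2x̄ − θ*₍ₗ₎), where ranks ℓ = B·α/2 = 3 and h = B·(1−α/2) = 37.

(121.93, 132.40)

Percentile endpoints at ranks 3 and 37: θ*₍3₎ = 119.28, θ*₍37₎ = 129.75.
Basic interval reflects these around x̄:
  lower = 2 × 125.84 − 129.75 = 121.93
  upper = 2 × 125.84 − 119.28 = 132.40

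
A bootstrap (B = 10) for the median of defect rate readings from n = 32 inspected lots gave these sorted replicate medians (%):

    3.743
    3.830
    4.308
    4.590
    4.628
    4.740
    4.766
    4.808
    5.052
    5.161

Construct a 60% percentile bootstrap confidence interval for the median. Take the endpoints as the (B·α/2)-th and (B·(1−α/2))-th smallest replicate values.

(3.830, 4.808)

α = 0.40; lower rank = 10 × 0.200 = 2; upper rank = 10 × 0.800 = 8.
The 2nd smallest replicate is 3.830; the 8th is 4.808.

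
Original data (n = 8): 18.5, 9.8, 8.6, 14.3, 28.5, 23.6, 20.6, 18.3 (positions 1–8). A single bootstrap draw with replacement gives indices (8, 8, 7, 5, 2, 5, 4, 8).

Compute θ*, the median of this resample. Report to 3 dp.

θ* = 18.300

Resample values: 18.3, 18.3, 20.6, 28.5, 9.8, 28.5, 14.3, 18.3.
Sorted: 9.8, 14.3, 18.3, 18.3, 18.3, 20.6, 28.5, 28.5
Median = average of the two middle values = 18.300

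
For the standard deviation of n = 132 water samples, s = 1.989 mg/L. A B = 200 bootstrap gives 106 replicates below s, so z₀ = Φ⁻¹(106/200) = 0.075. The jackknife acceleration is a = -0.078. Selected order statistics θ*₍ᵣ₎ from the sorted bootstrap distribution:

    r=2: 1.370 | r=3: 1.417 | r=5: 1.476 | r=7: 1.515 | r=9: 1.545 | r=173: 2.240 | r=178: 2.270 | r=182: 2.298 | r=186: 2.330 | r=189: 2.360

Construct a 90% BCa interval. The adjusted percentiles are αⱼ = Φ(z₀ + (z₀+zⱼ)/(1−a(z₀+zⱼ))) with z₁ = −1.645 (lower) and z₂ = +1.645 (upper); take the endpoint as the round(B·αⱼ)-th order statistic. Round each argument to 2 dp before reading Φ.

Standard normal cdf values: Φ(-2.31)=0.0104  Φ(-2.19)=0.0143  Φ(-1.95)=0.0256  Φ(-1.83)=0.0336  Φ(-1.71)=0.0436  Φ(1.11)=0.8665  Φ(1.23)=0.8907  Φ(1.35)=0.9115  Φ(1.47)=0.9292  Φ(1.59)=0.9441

Lower: z₀ + z₁ = 0.075 + (-1.645) = -1.570; 1 − a(z₀+z₁) = 1 − (-0.078)(-1.570) = 0.8775; argument = 0.075 + (-1.570)/0.8775 = -1.7141 → -1.71.
α₁ = Φ(-1.71) = 0.0436; rank = round(200 × 0.0436) = 9; θ*₍9₎ = 1.545.
Upper: z₀ + z₂ = 1.720; 1 − a(z₀+z₂) = 1.1342; argument = 1.5915 → 1.59; α₂ = 0.9441; rank = 189; θ*₍189₎ = 2.360.

(1.545, 2.360)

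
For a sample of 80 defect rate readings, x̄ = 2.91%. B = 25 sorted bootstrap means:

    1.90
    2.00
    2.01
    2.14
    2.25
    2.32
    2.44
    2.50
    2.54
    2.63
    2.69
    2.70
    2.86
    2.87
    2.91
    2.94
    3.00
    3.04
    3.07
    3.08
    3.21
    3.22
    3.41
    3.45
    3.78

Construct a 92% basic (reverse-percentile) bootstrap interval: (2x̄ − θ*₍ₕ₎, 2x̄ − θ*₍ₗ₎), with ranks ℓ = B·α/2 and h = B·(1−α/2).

Percentile endpoints at ranks 1 and 24: θ*₍1₎ = 1.90, θ*₍24₎ = 3.45.
Basic interval reflects these around x̄:
  lower = 2 × 2.91 − 3.45 = 2.37
  upper = 2 × 2.91 − 1.90 = 3.92

(2.37, 3.92)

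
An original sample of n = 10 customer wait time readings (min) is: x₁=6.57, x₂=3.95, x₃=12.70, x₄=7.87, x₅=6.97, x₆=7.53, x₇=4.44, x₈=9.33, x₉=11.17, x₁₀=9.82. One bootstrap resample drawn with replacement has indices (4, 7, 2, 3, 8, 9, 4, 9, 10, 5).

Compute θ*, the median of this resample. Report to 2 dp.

θ* = 8.60

Resample values: 7.87, 4.44, 3.95, 12.70, 9.33, 11.17, 7.87, 11.17, 9.82, 6.97.
Sorted: 3.95, 4.44, 6.97, 7.87, 7.87, 9.33, 9.82, 11.17, 11.17, 12.70
Median = average of the two middle values = 8.60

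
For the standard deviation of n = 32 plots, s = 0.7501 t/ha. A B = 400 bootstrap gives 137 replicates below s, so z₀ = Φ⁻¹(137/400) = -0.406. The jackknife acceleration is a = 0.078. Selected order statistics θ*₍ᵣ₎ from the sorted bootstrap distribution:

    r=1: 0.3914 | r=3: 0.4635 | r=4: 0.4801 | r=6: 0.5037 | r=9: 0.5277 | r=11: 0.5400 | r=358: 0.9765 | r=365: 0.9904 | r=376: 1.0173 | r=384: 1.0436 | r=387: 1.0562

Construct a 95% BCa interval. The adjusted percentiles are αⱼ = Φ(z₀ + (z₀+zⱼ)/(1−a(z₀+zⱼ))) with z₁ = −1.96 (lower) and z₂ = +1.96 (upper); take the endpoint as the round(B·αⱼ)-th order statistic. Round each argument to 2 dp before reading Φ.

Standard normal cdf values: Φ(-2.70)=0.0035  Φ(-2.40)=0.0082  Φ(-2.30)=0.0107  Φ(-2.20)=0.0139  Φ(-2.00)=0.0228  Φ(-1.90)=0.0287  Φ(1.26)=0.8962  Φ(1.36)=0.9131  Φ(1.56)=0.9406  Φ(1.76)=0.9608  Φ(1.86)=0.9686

Lower: z₀ + z₁ = -0.406 + (-1.960) = -2.366; 1 − a(z₀+z₁) = 1 − (0.078)(-2.366) = 1.1845; argument = -0.406 + (-2.366)/1.1845 = -2.4034 → -2.40.
α₁ = Φ(-2.40) = 0.0082; rank = round(400 × 0.0082) = 3; θ*₍3₎ = 0.4635.
Upper: z₀ + z₂ = 1.554; 1 − a(z₀+z₂) = 0.8788; argument = 1.3623 → 1.36; α₂ = 0.9131; rank = 365; θ*₍365₎ = 0.9904.

(0.4635, 0.9904)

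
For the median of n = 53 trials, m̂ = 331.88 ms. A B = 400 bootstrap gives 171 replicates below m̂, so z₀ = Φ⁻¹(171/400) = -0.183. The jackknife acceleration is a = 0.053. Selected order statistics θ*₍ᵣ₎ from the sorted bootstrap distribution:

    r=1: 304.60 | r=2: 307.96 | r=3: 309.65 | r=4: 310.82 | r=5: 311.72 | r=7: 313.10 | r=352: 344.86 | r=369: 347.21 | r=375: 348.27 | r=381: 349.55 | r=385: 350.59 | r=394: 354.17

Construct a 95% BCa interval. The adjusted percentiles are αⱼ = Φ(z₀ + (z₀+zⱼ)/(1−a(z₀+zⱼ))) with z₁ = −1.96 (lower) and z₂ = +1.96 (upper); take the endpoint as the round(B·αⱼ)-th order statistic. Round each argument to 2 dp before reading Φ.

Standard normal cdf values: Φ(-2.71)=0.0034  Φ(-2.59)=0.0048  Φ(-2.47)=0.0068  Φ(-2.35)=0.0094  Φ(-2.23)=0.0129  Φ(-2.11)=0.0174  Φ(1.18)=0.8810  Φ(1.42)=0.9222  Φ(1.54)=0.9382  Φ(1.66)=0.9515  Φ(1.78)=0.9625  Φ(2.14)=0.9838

Lower: z₀ + z₁ = -0.183 + (-1.960) = -2.143; 1 − a(z₀+z₁) = 1 − (0.053)(-2.143) = 1.1136; argument = -0.183 + (-2.143)/1.1136 = -2.1074 → -2.11.
α₁ = Φ(-2.11) = 0.0174; rank = round(400 × 0.0174) = 7; θ*₍7₎ = 313.10.
Upper: z₀ + z₂ = 1.777; 1 − a(z₀+z₂) = 0.9058; argument = 1.7788 → 1.78; α₂ = 0.9625; rank = 385; θ*₍385₎ = 350.59.

(313.10, 350.59)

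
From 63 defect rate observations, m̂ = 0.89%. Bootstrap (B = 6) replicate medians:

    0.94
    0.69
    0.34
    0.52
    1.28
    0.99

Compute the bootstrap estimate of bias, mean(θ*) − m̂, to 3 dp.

bias = −0.097

mean(θ*) = (0.94 + 0.69 + 0.34 + 0.52 + 1.28 + 0.99) / 6 = 0.7933
bias = 0.7933 − 0.89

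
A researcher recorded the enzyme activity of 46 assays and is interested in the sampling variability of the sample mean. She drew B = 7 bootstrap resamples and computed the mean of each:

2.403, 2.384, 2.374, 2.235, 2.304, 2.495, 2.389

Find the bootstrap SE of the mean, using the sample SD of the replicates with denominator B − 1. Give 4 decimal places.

Bootstrap SE is the standard deviation of the 7 replicate means.
Mean of replicates: (2.403 + 2.384 + 2.374 + 2.235 + 2.304 + 2.495 + 2.389) / 7 = 16.58400 / 7 = 2.36914
Sum of squared deviations: (+0.03386)² + (+0.01486)² + (+0.00486)² + (−0.13414)² + (−0.06514)² + (+0.12586)² + (+0.01986)² = 0.03986
Variance = 0.03986 / 6 = 0.00664
SE* = √0.00664

SE* = 0.0815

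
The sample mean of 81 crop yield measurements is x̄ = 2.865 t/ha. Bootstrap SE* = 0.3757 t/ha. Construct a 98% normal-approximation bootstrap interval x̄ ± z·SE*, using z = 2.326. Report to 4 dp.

Margin = 2.326 × 0.3757 = 0.87388
Interval: 2.865 ± 0.87388

(1.9911, 3.7389)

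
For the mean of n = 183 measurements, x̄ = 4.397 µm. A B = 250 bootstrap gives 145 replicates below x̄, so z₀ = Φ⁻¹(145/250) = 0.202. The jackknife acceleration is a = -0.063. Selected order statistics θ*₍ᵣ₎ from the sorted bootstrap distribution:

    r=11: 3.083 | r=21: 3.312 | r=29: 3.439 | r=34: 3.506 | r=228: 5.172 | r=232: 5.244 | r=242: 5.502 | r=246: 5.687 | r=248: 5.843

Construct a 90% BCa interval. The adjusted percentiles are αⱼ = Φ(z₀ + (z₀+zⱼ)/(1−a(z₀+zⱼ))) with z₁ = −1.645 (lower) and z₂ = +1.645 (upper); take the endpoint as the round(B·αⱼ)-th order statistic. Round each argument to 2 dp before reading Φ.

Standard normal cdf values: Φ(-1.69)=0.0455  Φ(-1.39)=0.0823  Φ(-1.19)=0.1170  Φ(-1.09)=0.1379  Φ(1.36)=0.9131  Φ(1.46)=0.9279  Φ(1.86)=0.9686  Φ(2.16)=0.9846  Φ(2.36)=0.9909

Lower: z₀ + z₁ = 0.202 + (-1.645) = -1.443; 1 − a(z₀+z₁) = 1 − (-0.063)(-1.443) = 0.9091; argument = 0.202 + (-1.443)/0.9091 = -1.3853 → -1.39.
α₁ = Φ(-1.39) = 0.0823; rank = round(250 × 0.0823) = 21; θ*₍21₎ = 3.312.
Upper: z₀ + z₂ = 1.847; 1 − a(z₀+z₂) = 1.1164; argument = 1.8565 → 1.86; α₂ = 0.9686; rank = 242; θ*₍242₎ = 5.502.

(3.312, 5.502)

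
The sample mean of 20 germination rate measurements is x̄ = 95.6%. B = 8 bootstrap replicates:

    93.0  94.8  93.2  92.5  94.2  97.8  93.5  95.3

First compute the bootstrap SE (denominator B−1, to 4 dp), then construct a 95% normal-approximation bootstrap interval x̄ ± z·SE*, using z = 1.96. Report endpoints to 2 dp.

(92.26, 98.94)

Mean of replicates = 94.2875; sum of squared deviations = 20.2887; SE* = √(20.2887/7) = 1.7025
Margin = 1.96 × 1.7025 = 3.337
Interval: 95.6 ± 3.337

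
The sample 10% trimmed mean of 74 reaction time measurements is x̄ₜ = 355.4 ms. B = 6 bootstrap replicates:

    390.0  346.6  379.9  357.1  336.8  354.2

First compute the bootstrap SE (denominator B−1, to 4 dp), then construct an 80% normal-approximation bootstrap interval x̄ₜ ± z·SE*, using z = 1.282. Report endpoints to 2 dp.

Mean of replicates = 360.7667; sum of squared deviations = 2052.3333; SE* = √(2052.3333/5) = 20.2600
Margin = 1.282 × 20.2600 = 25.973
Interval: 355.4 ± 25.973

(329.43, 381.37)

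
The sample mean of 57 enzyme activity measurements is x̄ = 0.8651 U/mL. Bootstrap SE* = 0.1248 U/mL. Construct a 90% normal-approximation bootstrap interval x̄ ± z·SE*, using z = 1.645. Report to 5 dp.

Margin = 1.645 × 0.1248 = 0.205296
Interval: 0.8651 ± 0.205296

(0.65980, 1.07040)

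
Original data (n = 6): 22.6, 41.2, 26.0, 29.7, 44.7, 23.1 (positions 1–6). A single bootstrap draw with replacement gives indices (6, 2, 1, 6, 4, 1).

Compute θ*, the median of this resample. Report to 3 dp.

θ* = 23.100

Resample values: 23.1, 41.2, 22.6, 23.1, 29.7, 22.6.
Sorted: 22.6, 22.6, 23.1, 23.1, 29.7, 41.2
Median = average of the two middle values = 23.100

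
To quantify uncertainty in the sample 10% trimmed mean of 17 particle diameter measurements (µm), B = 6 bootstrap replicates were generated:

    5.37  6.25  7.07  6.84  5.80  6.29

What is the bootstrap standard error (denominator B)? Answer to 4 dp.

SE* = 0.5769

Bootstrap SE is the standard deviation of the 6 replicate 10% trimmed means.
Mean of replicates: (5.37 + 6.25 + 7.07 + 6.84 + 5.80 + 6.29) / 6 = 37.62000 / 6 = 6.27000
Sum of squared deviations: (−0.90000)² + (−0.02000)² + (+0.80000)² + (+0.57000)² + (−0.47000)² + (+0.02000)² = 1.99660
Variance = 1.99660 / 6 = 0.33277
SE* = √0.33277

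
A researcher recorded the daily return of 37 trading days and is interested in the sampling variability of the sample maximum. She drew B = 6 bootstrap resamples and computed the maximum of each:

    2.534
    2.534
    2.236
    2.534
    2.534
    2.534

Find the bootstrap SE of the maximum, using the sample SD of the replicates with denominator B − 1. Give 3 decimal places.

Bootstrap SE is the standard deviation of the 6 replicate maximums.
Mean of replicates: (2.534 + 2.534 + 2.236 + 2.534 + 2.534 + 2.534) / 6 = 14.9060 / 6 = 2.4843
Sum of squared deviations: (+0.0497)² + (+0.0497)² + (−0.2483)² + (+0.0497)² + (+0.0497)² + (+0.0497)² = 0.0740
Variance = 0.0740 / 5 = 0.0148
SE* = √0.0148

SE* = 0.122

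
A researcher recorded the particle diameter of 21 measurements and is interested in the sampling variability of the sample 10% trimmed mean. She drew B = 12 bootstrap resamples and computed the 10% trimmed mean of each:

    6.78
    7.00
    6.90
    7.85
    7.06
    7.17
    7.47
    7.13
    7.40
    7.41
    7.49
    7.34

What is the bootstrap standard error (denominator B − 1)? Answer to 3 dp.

SE* = 0.299

Bootstrap SE is the standard deviation of the 12 replicate 10% trimmed means.
Mean of replicates: (6.78 + 7.00 + 6.90 + 7.85 + 7.06 + 7.17 + 7.47 + 7.13 + 7.40 + 7.41 + 7.49 + 7.34) / 12 = 87.0000 / 12 = 7.2500
Sum of squared deviations: (−0.4700)² + (−0.2500)² + (−0.3500)² + (+0.6000)² + (−0.1900)² + (−0.0800)² + (+0.2200)² + (−0.1200)² + (+0.1500)² + (+0.1600)² + (+0.2400)² + (+0.0900)² = 0.9850
Variance = 0.9850 / 11 = 0.0895
SE* = √0.0895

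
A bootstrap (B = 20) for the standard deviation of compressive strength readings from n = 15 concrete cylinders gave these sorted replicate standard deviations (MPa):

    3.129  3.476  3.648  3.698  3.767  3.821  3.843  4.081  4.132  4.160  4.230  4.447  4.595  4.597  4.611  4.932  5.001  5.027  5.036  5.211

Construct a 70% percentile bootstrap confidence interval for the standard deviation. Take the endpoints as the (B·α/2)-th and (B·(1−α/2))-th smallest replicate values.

α = 0.30; lower rank = 20 × 0.150 = 3; upper rank = 20 × 0.850 = 17.
The 3rd smallest replicate is 3.648; the 17th is 5.001.

(3.648, 5.001)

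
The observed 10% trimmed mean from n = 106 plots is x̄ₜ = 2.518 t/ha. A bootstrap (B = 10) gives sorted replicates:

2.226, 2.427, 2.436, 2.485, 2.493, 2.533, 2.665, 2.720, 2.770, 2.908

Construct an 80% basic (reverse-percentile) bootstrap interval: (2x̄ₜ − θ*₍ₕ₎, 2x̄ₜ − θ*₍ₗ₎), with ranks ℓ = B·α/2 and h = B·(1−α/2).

Percentile endpoints at ranks 1 and 9: θ*₍1₎ = 2.226, θ*₍9₎ = 2.770.
Basic interval reflects these around x̄ₜ:
  lower = 2 × 2.518 − 2.770 = 2.266
  upper = 2 × 2.518 − 2.226 = 2.810

(2.266, 2.810)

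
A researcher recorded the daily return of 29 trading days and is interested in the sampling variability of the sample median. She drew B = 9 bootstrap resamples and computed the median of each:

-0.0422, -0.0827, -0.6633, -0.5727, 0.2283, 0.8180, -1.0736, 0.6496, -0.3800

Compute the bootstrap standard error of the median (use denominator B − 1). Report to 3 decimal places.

Bootstrap SE is the standard deviation of the 9 replicate medians.
Mean of replicates: ((-0.0422) + (-0.0827) + (-0.6633) + (-0.5727) + 0.2283 + 0.8180 + (-1.0736) + 0.6496 + (-0.3800)) / 9 = -1.11860 / 9 = -0.12429
Sum of squared deviations: (+0.08209)² + (+0.04159)² + (−0.53901)² + (−0.44841)² + (+0.35259)² + (+0.94229)² + (−0.94931)² + (+0.77389)² + (−0.25571)² = 3.07778
Variance = 3.07778 / 8 = 0.38472
SE* = √0.38472

SE* = 0.620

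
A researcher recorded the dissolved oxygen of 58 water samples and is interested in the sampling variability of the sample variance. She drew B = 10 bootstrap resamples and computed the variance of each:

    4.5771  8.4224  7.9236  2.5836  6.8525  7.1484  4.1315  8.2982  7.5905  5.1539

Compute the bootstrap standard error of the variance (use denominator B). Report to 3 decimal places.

Bootstrap SE is the standard deviation of the 10 replicate variances.
Mean of replicates: (4.5771 + 8.4224 + 7.9236 + 2.5836 + 6.8525 + 7.1484 + 4.1315 + 8.2982 + 7.5905 + 5.1539) / 10 = 62.68170 / 10 = 6.26817
Sum of squared deviations: (−1.69107)² + (+2.15423)² + (+1.65543)² + (−3.68457)² + (+0.58433)² + (+0.88023)² + (−2.13667)² + (+2.03003)² + (+1.32233)² + (−1.11427)² = 36.60971
Variance = 36.60971 / 10 = 3.66097
SE* = √3.66097

SE* = 1.913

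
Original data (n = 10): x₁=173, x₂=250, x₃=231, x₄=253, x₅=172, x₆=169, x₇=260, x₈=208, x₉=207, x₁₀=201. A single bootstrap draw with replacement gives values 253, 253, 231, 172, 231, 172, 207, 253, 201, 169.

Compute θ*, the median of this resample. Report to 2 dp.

Sorted: 169, 172, 172, 201, 207, 231, 231, 253, 253, 253
Median = average of the two middle values = 219.00

θ* = 219.00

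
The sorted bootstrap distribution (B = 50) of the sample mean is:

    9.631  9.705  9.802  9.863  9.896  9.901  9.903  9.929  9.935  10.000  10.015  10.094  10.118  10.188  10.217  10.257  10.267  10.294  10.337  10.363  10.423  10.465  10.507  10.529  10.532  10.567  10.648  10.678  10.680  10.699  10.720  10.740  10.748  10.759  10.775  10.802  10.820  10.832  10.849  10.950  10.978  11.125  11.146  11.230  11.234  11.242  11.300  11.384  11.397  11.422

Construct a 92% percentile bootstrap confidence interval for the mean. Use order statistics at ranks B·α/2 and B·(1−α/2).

α = 0.08; lower rank = 50 × 0.040 = 2; upper rank = 50 × 0.960 = 48.
The 2nd smallest replicate is 9.705; the 48th is 11.384.

(9.705, 11.384)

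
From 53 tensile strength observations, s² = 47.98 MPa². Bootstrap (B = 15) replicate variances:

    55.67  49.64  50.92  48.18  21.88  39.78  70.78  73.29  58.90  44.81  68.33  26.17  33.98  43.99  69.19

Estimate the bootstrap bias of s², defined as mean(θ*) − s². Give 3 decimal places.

bias = +2.387

mean(θ*) = (55.67 + 49.64 + 50.92 + 48.18 + 21.88 + 39.78 + 70.78 + 73.29 + 58.90 + 44.81 + 68.33 + 26.17 + 33.98 + 43.99 + 69.19) / 15 = 50.3673
bias = 50.3673 − 47.98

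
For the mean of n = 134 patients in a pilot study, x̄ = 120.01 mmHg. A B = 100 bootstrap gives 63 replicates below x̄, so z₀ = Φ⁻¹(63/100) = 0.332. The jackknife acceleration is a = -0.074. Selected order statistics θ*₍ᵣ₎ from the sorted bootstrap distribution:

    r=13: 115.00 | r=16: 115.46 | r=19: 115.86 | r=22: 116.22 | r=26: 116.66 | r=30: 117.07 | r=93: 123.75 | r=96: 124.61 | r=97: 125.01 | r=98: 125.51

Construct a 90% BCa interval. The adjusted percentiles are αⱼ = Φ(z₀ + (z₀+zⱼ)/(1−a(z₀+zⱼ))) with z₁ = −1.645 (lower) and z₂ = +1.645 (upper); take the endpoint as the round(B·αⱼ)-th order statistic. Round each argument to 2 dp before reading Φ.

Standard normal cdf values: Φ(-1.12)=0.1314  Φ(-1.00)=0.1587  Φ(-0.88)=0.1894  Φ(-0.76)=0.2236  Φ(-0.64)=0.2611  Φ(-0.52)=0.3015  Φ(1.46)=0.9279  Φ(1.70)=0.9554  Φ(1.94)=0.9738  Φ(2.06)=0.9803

(115.00, 125.51)

Lower: z₀ + z₁ = 0.332 + (-1.645) = -1.313; 1 − a(z₀+z₁) = 1 − (-0.074)(-1.313) = 0.9028; argument = 0.332 + (-1.313)/0.9028 = -1.1223 → -1.12.
α₁ = Φ(-1.12) = 0.1314; rank = round(100 × 0.1314) = 13; θ*₍13₎ = 115.00.
Upper: z₀ + z₂ = 1.977; 1 − a(z₀+z₂) = 1.1463; argument = 2.0567 → 2.06; α₂ = 0.9803; rank = 98; θ*₍98₎ = 125.51.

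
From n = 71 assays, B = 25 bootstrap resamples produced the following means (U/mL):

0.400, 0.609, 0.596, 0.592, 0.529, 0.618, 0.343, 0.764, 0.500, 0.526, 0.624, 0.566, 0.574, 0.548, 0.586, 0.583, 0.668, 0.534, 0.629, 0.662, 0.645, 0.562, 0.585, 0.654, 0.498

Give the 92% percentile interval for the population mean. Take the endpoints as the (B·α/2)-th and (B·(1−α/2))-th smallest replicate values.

(0.343, 0.668)

Sorted replicates: 0.343, 0.400, 0.498, 0.500, 0.526, 0.529, 0.534, 0.548, 0.562, 0.566, 0.574, 0.583, 0.585, 0.586, 0.592, 0.596, 0.609, 0.618, 0.624, 0.629, 0.645, 0.654, 0.662, 0.668, 0.764
α = 0.08; lower rank = 25 × 0.040 = 1; upper rank = 25 × 0.960 = 24.
The 1st smallest replicate is 0.343; the 24th is 0.668.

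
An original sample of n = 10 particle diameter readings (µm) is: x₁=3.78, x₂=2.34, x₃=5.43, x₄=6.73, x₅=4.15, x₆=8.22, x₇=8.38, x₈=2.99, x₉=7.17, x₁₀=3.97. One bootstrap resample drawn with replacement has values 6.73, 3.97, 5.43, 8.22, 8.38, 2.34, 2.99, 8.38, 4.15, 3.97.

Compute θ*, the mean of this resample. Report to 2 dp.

Mean = (6.73 + 3.97 + 5.43 + 8.22 + 8.38 + 2.34 + 2.99 + 8.38 + 4.15 + 3.97) / 10 = 54.560 / 10 = 5.46

θ* = 5.46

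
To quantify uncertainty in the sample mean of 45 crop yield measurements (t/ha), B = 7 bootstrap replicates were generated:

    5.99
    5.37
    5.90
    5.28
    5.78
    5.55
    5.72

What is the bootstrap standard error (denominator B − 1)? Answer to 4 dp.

Bootstrap SE is the standard deviation of the 7 replicate means.
Mean of replicates: (5.99 + 5.37 + 5.90 + 5.28 + 5.78 + 5.55 + 5.72) / 7 = 39.59000 / 7 = 5.65571
Sum of squared deviations: (+0.33429)² + (−0.28571)² + (+0.24429)² + (−0.37571)² + (+0.12429)² + (−0.10571)² + (+0.06429)² = 0.42497
Variance = 0.42497 / 6 = 0.07083
SE* = √0.07083

SE* = 0.2661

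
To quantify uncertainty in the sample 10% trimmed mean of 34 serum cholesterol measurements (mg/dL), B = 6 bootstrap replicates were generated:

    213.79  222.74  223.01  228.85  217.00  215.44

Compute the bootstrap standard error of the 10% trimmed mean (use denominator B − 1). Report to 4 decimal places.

SE* = 5.7120

Bootstrap SE is the standard deviation of the 6 replicate 10% trimmed means.
Mean of replicates: (213.79 + 222.74 + 223.01 + 228.85 + 217.00 + 215.44) / 6 = 1320.83000 / 6 = 220.13833
Sum of squared deviations: (−6.34833)² + (+2.60167)² + (+2.87167)² + (+8.71167)² + (−3.13833)² + (−4.69833)² = 163.13308
Variance = 163.13308 / 5 = 32.62662
SE* = √32.62662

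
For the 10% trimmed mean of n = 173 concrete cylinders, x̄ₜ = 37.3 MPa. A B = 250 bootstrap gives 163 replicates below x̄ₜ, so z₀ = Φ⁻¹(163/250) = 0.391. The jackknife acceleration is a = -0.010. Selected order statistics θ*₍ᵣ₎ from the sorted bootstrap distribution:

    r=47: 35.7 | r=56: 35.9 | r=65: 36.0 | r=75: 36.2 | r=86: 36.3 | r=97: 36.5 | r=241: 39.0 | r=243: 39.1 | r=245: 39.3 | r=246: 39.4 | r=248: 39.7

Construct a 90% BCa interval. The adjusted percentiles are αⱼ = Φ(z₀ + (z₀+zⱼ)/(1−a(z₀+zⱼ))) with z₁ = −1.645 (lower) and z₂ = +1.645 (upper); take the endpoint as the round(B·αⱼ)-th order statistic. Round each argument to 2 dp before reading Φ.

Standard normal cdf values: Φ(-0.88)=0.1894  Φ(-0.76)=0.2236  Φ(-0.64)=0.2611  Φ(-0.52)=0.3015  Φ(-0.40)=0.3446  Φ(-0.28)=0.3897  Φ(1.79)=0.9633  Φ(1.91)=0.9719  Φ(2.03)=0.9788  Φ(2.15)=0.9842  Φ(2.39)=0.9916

Lower: z₀ + z₁ = 0.391 + (-1.645) = -1.254; 1 − a(z₀+z₁) = 1 − (-0.010)(-1.254) = 0.9875; argument = 0.391 + (-1.254)/0.9875 = -0.8789 → -0.88.
α₁ = Φ(-0.88) = 0.1894; rank = round(250 × 0.1894) = 47; θ*₍47₎ = 35.7.
Upper: z₀ + z₂ = 2.036; 1 − a(z₀+z₂) = 1.0204; argument = 2.3864 → 2.39; α₂ = 0.9916; rank = 248; θ*₍248₎ = 39.7.

(35.7, 39.7)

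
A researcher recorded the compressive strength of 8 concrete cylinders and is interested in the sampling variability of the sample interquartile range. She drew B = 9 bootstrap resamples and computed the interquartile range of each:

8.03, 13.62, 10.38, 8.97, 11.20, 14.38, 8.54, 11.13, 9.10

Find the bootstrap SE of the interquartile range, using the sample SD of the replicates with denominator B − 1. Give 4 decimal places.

SE* = 2.2320

Bootstrap SE is the standard deviation of the 9 replicate interquartile ranges.
Mean of replicates: (8.03 + 13.62 + 10.38 + 8.97 + 11.20 + 14.38 + 8.54 + 11.13 + 9.10) / 9 = 95.35000 / 9 = 10.59444
Sum of squared deviations: (−2.56444)² + (+3.02556)² + (−0.21444)² + (−1.62444)² + (+0.60556)² + (+3.78556)² + (−2.05444)² + (+0.53556)² + (−1.49444)² = 39.85322
Variance = 39.85322 / 8 = 4.98165
SE* = √4.98165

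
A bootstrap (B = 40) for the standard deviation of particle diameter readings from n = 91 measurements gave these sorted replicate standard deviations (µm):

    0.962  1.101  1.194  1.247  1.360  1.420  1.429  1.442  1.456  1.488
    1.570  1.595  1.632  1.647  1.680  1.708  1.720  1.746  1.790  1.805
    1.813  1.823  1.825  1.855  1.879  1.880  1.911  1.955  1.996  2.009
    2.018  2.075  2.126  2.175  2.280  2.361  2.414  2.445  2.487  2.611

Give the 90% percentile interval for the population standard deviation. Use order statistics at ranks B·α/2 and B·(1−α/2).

(1.101, 2.445)

α = 0.10; lower rank = 40 × 0.050 = 2; upper rank = 40 × 0.950 = 38.
The 2nd smallest replicate is 1.101; the 38th is 2.445.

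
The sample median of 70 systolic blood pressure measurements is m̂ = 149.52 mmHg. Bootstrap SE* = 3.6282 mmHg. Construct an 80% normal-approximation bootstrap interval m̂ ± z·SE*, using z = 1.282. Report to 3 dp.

(144.869, 154.171)

Margin = 1.282 × 3.6282 = 4.6514
Interval: 149.52 ± 4.6514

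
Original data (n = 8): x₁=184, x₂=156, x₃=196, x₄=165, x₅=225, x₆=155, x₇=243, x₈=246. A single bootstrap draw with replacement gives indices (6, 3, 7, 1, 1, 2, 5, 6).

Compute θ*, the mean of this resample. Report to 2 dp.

Resample values: 155, 196, 243, 184, 184, 156, 225, 155.
Mean = (155 + 196 + 243 + 184 + 184 + 156 + 225 + 155) / 8 = 1498.0 / 8 = 187.25

θ* = 187.25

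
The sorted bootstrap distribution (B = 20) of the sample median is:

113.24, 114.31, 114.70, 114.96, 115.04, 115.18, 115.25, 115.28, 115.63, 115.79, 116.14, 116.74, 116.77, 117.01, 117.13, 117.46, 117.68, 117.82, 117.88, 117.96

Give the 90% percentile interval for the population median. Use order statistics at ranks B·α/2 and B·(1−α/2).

(113.24, 117.88)

α = 0.10; lower rank = 20 × 0.050 = 1; upper rank = 20 × 0.950 = 19.
The 1st smallest replicate is 113.24; the 19th is 117.88.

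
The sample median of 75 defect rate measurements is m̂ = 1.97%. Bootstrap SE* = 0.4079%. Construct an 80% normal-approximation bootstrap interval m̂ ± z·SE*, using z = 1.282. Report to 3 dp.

(1.447, 2.493)

Margin = 1.282 × 0.4079 = 0.5229
Interval: 1.97 ± 0.5229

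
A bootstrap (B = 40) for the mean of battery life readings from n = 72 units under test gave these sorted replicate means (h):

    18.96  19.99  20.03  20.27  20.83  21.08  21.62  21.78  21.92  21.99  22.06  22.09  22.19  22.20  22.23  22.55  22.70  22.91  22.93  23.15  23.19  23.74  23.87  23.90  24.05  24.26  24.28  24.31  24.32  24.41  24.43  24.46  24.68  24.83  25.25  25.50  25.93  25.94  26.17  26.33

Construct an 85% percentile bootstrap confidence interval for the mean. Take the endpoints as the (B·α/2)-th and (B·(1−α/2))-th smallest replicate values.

(20.03, 25.93)

α = 0.15; lower rank = 40 × 0.075 = 3; upper rank = 40 × 0.925 = 37.
The 3rd smallest replicate is 20.03; the 37th is 25.93.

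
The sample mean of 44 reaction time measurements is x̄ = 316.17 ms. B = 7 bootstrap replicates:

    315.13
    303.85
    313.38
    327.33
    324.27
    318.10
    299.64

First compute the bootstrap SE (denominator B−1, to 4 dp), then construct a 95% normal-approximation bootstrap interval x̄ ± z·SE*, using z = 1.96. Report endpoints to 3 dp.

Mean of replicates = 314.5286; sum of squared deviations = 608.9095; SE* = √(608.9095/6) = 10.0740
Margin = 1.96 × 10.0740 = 19.7450
Interval: 316.17 ± 19.7450

(296.425, 335.915)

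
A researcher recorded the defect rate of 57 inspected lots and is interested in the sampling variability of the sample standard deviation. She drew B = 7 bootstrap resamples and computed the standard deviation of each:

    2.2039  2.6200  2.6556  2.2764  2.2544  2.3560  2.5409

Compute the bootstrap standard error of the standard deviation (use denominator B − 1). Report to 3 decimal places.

SE* = 0.187

Bootstrap SE is the standard deviation of the 7 replicate standard deviations.
Mean of replicates: (2.2039 + 2.6200 + 2.6556 + 2.2764 + 2.2544 + 2.3560 + 2.5409) / 7 = 16.90720 / 7 = 2.41531
Sum of squared deviations: (−0.21141)² + (+0.20469)² + (+0.24029)² + (−0.13891)² + (−0.16091)² + (−0.05931)² + (+0.12559)² = 0.20881
Variance = 0.20881 / 6 = 0.03480
SE* = √0.03480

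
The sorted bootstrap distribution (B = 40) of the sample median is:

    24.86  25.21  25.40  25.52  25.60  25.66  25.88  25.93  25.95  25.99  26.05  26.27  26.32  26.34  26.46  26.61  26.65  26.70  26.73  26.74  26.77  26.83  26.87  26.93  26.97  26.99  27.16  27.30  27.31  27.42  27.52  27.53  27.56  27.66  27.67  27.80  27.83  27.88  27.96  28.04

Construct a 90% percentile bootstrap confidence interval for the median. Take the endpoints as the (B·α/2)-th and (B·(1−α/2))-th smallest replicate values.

(25.21, 27.88)

α = 0.10; lower rank = 40 × 0.050 = 2; upper rank = 40 × 0.950 = 38.
The 2nd smallest replicate is 25.21; the 38th is 27.88.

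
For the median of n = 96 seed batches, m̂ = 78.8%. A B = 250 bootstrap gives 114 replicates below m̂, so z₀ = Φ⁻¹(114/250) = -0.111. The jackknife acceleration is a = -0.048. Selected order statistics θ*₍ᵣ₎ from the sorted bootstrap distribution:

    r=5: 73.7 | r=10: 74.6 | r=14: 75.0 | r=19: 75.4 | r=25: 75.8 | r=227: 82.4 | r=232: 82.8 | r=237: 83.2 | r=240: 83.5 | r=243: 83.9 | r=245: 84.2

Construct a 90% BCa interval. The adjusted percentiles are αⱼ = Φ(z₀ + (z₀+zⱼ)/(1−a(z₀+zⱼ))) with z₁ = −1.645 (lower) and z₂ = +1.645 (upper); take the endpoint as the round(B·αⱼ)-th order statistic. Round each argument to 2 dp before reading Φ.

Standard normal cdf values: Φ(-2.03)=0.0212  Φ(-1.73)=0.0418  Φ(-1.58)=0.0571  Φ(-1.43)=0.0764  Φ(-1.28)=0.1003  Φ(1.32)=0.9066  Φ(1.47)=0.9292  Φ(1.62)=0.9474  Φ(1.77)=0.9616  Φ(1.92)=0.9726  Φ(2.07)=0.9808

Lower: z₀ + z₁ = -0.111 + (-1.645) = -1.756; 1 − a(z₀+z₁) = 1 − (-0.048)(-1.756) = 0.9157; argument = -0.111 + (-1.756)/0.9157 = -2.0286 → -2.03.
α₁ = Φ(-2.03) = 0.0212; rank = round(250 × 0.0212) = 5; θ*₍5₎ = 73.7.
Upper: z₀ + z₂ = 1.534; 1 − a(z₀+z₂) = 1.0736; argument = 1.3178 → 1.32; α₂ = 0.9066; rank = 227; θ*₍227₎ = 82.4.

(73.7, 82.4)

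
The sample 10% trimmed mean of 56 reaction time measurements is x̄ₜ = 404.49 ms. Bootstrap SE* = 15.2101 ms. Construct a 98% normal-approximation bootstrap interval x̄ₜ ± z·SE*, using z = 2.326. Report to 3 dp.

(369.111, 439.869)

Margin = 2.326 × 15.2101 = 35.3787
Interval: 404.49 ± 35.3787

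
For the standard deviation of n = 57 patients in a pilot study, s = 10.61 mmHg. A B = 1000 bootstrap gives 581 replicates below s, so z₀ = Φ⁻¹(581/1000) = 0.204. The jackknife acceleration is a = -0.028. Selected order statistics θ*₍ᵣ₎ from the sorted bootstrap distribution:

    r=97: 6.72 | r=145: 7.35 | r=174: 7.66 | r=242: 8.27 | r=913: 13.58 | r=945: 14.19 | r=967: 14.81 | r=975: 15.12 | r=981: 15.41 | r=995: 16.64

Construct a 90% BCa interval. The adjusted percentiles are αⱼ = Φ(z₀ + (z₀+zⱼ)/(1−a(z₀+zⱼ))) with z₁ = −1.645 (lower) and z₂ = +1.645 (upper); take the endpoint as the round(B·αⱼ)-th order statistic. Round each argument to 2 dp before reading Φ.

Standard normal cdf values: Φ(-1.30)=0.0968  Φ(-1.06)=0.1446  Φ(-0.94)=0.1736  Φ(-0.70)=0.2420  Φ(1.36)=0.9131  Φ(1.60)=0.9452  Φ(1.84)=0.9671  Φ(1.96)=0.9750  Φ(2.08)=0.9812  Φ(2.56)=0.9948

Lower: z₀ + z₁ = 0.204 + (-1.645) = -1.441; 1 − a(z₀+z₁) = 1 − (-0.028)(-1.441) = 0.9597; argument = 0.204 + (-1.441)/0.9597 = -1.2976 → -1.30.
α₁ = Φ(-1.30) = 0.0968; rank = round(1000 × 0.0968) = 97; θ*₍97₎ = 6.72.
Upper: z₀ + z₂ = 1.849; 1 − a(z₀+z₂) = 1.0518; argument = 1.9620 → 1.96; α₂ = 0.9750; rank = 975; θ*₍975₎ = 15.12.

(6.72, 15.12)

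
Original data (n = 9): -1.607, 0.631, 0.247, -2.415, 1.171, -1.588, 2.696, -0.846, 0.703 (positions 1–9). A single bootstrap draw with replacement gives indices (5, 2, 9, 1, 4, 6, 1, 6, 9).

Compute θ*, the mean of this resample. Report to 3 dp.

Resample values: 1.171, 0.631, 0.703, -1.607, -2.415, -1.588, -1.607, -1.588, 0.703.
Mean = (1.171 + 0.631 + 0.703 + (-1.607) + (-2.415) + (-1.588) + (-1.607) + (-1.588) + 0.703) / 9 = -5.5970 / 9 = -0.622

θ* = -0.622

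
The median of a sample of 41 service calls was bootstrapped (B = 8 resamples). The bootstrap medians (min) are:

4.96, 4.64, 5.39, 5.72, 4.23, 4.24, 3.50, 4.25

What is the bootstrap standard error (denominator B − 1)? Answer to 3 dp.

SE* = 0.718

Bootstrap SE is the standard deviation of the 8 replicate medians.
Mean of replicates: (4.96 + 4.64 + 5.39 + 5.72 + 4.23 + 4.24 + 3.50 + 4.25) / 8 = 36.9300 / 8 = 4.6162
Sum of squared deviations: (+0.3438)² + (+0.0237)² + (+0.7737)² + (+1.1037)² + (−0.3862)² + (−0.3762)² + (−1.1162)² + (−0.3662)² = 3.6066
Variance = 3.6066 / 7 = 0.5152
SE* = √0.5152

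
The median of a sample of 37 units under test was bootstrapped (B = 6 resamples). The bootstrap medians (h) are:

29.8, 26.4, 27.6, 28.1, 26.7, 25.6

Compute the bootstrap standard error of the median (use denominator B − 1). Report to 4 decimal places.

SE* = 1.4841

Bootstrap SE is the standard deviation of the 6 replicate medians.
Mean of replicates: (29.8 + 26.4 + 27.6 + 28.1 + 26.7 + 25.6) / 6 = 164.20000 / 6 = 27.36667
Sum of squared deviations: (+2.43333)² + (−0.96667)² + (+0.23333)² + (+0.73333)² + (−0.66667)² + (−1.76667)² = 11.01333
Variance = 11.01333 / 5 = 2.20267
SE* = √2.20267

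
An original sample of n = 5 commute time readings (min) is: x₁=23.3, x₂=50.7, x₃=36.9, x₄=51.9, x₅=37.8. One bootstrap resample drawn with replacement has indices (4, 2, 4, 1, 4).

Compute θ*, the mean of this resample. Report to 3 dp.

Resample values: 51.9, 50.7, 51.9, 23.3, 51.9.
Mean = (51.9 + 50.7 + 51.9 + 23.3 + 51.9) / 5 = 229.70 / 5 = 45.940

θ* = 45.940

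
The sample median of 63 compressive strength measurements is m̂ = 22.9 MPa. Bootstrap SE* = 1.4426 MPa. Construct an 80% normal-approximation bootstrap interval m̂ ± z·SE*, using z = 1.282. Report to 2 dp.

Margin = 1.282 × 1.4426 = 1.849
Interval: 22.9 ± 1.849

(21.05, 24.75)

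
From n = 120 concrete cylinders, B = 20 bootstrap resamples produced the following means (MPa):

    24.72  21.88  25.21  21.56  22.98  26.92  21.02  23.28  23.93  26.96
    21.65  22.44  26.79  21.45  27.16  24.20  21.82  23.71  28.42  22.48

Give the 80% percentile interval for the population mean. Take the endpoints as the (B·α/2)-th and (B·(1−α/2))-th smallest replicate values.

Sorted replicates: 21.02, 21.45, 21.56, 21.65, 21.82, 21.88, 22.44, 22.48, 22.98, 23.28, 23.71, 23.93, 24.20, 24.72, 25.21, 26.79, 26.92, 26.96, 27.16, 28.42
α = 0.20; lower rank = 20 × 0.100 = 2; upper rank = 20 × 0.900 = 18.
The 2nd smallest replicate is 21.45; the 18th is 26.96.

(21.45, 26.96)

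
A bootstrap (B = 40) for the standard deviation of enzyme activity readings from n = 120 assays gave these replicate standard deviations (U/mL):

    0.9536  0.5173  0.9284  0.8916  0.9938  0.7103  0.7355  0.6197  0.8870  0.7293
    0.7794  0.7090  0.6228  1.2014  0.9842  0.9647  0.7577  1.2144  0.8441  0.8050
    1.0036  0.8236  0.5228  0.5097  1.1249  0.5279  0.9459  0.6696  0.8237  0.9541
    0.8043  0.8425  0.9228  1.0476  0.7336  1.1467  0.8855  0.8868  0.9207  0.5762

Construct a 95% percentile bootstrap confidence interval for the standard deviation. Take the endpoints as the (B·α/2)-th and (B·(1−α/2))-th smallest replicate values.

Sorted replicates: 0.5097, 0.5173, 0.5228, 0.5279, 0.5762, 0.6197, 0.6228, 0.6696, 0.7090, 0.7103, 0.7293, 0.7336, 0.7355, 0.7577, 0.7794, 0.8043, 0.8050, 0.8236, 0.8237, 0.8425, 0.8441, 0.8855, 0.8868, 0.8870, 0.8916, 0.9207, 0.9228, 0.9284, 0.9459, 0.9536, 0.9541, 0.9647, 0.9842, 0.9938, 1.0036, 1.0476, 1.1249, 1.1467, 1.2014, 1.2144
α = 0.05; lower rank = 40 × 0.025 = 1; upper rank = 40 × 0.975 = 39.
The 1st smallest replicate is 0.5097; the 39th is 1.2014.

(0.5097, 1.2014)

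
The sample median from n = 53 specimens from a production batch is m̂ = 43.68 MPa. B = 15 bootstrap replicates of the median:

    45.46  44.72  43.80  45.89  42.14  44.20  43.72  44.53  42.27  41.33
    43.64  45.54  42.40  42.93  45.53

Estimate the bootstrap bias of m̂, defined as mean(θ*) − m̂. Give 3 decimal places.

bias = +0.193

mean(θ*) = (45.46 + 44.72 + 43.80 + 45.89 + 42.14 + 44.20 + 43.72 + 44.53 + 42.27 + 41.33 + 43.64 + 45.54 + 42.40 + 42.93 + 45.53) / 15 = 43.8733
bias = 43.8733 − 43.68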